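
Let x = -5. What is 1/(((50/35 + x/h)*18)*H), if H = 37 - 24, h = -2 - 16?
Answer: 7/2795 ≈ 0.0025045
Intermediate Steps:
h = -18
H = 13
1/(((50/35 + x/h)*18)*H) = 1/(((50/35 - 5/(-18))*18)*13) = 1/(((50*(1/35) - 5*(-1/18))*18)*13) = 1/(((10/7 + 5/18)*18)*13) = 1/(((215/126)*18)*13) = 1/((215/7)*13) = 1/(2795/7) = 7/2795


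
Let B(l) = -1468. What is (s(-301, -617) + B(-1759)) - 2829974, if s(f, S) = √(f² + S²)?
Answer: -2831442 + √471290 ≈ -2.8308e+6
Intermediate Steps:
s(f, S) = √(S² + f²)
(s(-301, -617) + B(-1759)) - 2829974 = (√((-617)² + (-301)²) - 1468) - 2829974 = (√(380689 + 90601) - 1468) - 2829974 = (√471290 - 1468) - 2829974 = (-1468 + √471290) - 2829974 = -2831442 + √471290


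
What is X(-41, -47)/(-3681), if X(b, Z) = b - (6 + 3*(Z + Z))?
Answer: -235/3681 ≈ -0.063841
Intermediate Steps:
X(b, Z) = -6 + b - 6*Z (X(b, Z) = b - (6 + 3*(2*Z)) = b - (6 + 6*Z) = b + (-6 - 6*Z) = -6 + b - 6*Z)
X(-41, -47)/(-3681) = (-6 - 41 - 6*(-47))/(-3681) = (-6 - 41 + 282)*(-1/3681) = 235*(-1/3681) = -235/3681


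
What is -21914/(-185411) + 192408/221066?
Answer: 20259500006/20494034063 ≈ 0.98856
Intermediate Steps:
-21914/(-185411) + 192408/221066 = -21914*(-1/185411) + 192408*(1/221066) = 21914/185411 + 96204/110533 = 20259500006/20494034063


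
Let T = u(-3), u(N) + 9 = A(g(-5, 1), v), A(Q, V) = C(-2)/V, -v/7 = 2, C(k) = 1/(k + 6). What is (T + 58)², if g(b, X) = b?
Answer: 7524049/3136 ≈ 2399.3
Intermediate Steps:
C(k) = 1/(6 + k)
v = -14 (v = -7*2 = -14)
A(Q, V) = 1/(4*V) (A(Q, V) = 1/((6 - 2)*V) = 1/(4*V))
u(N) = -505/56 (u(N) = -9 + (¼)/(-14) = -9 + (¼)*(-1/14) = -9 - 1/56 = -505/56)
T = -505/56 ≈ -9.0179
(T + 58)² = (-505/56 + 58)² = (2743/56)² = 7524049/3136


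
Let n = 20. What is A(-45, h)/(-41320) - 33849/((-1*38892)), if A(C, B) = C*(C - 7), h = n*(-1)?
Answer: 10896945/13391812 ≈ 0.81370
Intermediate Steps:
h = -20 (h = 20*(-1) = -20)
A(C, B) = C*(-7 + C)
A(-45, h)/(-41320) - 33849/((-1*38892)) = -45*(-7 - 45)/(-41320) - 33849/((-1*38892)) = -45*(-52)*(-1/41320) - 33849/(-38892) = 2340*(-1/41320) - 33849*(-1/38892) = -117/2066 + 11283/12964 = 10896945/13391812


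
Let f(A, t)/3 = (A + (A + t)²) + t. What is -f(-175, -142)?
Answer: -300516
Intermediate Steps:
f(A, t) = 3*A + 3*t + 3*(A + t)² (f(A, t) = 3*((A + (A + t)²) + t) = 3*(A + t + (A + t)²) = 3*A + 3*t + 3*(A + t)²)
-f(-175, -142) = -(3*(-175) + 3*(-142) + 3*(-175 - 142)²) = -(-525 - 426 + 3*(-317)²) = -(-525 - 426 + 3*100489) = -(-525 - 426 + 301467) = -1*300516 = -300516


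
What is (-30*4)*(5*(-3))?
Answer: 1800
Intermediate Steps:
(-30*4)*(5*(-3)) = -120*(-15) = 1800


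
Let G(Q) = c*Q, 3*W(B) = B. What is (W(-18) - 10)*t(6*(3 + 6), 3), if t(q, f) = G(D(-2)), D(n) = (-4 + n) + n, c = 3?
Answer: 384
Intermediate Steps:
W(B) = B/3
D(n) = -4 + 2*n
G(Q) = 3*Q
t(q, f) = -24 (t(q, f) = 3*(-4 + 2*(-2)) = 3*(-4 - 4) = 3*(-8) = -24)
(W(-18) - 10)*t(6*(3 + 6), 3) = ((1/3)*(-18) - 10)*(-24) = (-6 - 10)*(-24) = -16*(-24) = 384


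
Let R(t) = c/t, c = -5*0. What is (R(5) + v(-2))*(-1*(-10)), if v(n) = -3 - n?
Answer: -10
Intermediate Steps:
c = 0
R(t) = 0 (R(t) = 0/t = 0)
(R(5) + v(-2))*(-1*(-10)) = (0 + (-3 - 1*(-2)))*(-1*(-10)) = (0 + (-3 + 2))*10 = (0 - 1)*10 = -1*10 = -10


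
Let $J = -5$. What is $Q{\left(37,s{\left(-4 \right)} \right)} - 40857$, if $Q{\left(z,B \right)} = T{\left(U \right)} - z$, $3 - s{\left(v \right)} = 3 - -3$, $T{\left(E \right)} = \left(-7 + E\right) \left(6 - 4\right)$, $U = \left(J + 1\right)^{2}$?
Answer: $-40876$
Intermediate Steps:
$U = 16$ ($U = \left(-5 + 1\right)^{2} = \left(-4\right)^{2} = 16$)
$T{\left(E \right)} = -14 + 2 E$ ($T{\left(E \right)} = \left(-7 + E\right) 2 = -14 + 2 E$)
$s{\left(v \right)} = -3$ ($s{\left(v \right)} = 3 - \left(3 - -3\right) = 3 - \left(3 + 3\right) = 3 - 6 = -3$)
$Q{\left(z,B \right)} = 18 - z$ ($Q{\left(z,B \right)} = \left(-14 + 2 \cdot 16\right) - z = \left(-14 + 32\right) - z = 18 - z$)
$Q{\left(37,s{\left(-4 \right)} \right)} - 40857 = \left(18 - 37\right) - 40857 = -19 - 40857 = -40876$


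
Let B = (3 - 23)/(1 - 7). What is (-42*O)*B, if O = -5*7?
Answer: 4900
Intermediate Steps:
O = -35
B = 10/3 (B = -20/(-6) = -20*(-1/6) = 10/3 ≈ 3.3333)
(-42*O)*B = -42*(-35)*(10/3) = 1470*(10/3) = 4900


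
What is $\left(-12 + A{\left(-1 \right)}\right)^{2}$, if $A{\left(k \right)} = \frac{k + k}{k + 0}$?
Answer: $100$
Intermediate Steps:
$A{\left(k \right)} = 2$ ($A{\left(k \right)} = \frac{2 k}{k} = 2$)
$\left(-12 + A{\left(-1 \right)}\right)^{2} = \left(-12 + 2\right)^{2} = \left(-10\right)^{2} = 100$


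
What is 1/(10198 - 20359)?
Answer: -1/10161 ≈ -9.8416e-5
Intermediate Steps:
1/(10198 - 20359) = 1/(-10161) = -1/10161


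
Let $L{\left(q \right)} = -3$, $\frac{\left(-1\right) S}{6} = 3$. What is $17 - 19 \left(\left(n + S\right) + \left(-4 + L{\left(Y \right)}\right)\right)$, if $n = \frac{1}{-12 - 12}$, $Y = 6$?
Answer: $\frac{11827}{24} \approx 492.79$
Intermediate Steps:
$S = -18$ ($S = \left(-6\right) 3 = -18$)
$n = - \frac{1}{24}$ ($n = \frac{1}{-24} = - \frac{1}{24} \approx -0.041667$)
$17 - 19 \left(\left(n + S\right) + \left(-4 + L{\left(Y \right)}\right)\right) = 17 - 19 \left(\left(- \frac{1}{24} - 18\right) - 7\right) = 17 - 19 \left(- \frac{433}{24} - 7\right) = 17 - - \frac{11419}{24} = 17 + \frac{11419}{24} = \frac{11827}{24}$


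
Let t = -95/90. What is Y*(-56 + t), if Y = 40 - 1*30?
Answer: -5135/9 ≈ -570.56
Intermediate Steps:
t = -19/18 (t = -95*1/90 = -19/18 ≈ -1.0556)
Y = 10 (Y = 40 - 30 = 10)
Y*(-56 + t) = 10*(-56 - 19/18) = 10*(-1027/18) = -5135/9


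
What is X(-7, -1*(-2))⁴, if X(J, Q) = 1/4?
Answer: 1/256 ≈ 0.0039063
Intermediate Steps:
X(J, Q) = ¼
X(-7, -1*(-2))⁴ = (¼)⁴ = 1/256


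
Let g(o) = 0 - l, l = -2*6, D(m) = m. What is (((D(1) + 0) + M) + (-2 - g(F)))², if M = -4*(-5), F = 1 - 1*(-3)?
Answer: 49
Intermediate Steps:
l = -12
F = 4 (F = 1 + 3 = 4)
g(o) = 12 (g(o) = 0 - 1*(-12) = 0 + 12 = 12)
M = 20
(((D(1) + 0) + M) + (-2 - g(F)))² = (((1 + 0) + 20) + (-2 - 1*12))² = ((1 + 20) + (-2 - 12))² = (21 - 14)² = 7² = 49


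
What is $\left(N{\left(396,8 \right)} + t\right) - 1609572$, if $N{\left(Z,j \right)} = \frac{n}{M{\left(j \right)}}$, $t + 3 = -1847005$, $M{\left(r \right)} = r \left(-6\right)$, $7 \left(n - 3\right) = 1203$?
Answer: $- \frac{48392171}{14} \approx -3.4566 \cdot 10^{6}$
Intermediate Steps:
$n = \frac{1224}{7}$ ($n = 3 + \frac{1}{7} \cdot 1203 = 3 + \frac{1203}{7} = \frac{1224}{7} \approx 174.86$)
$M{\left(r \right)} = - 6 r$
$t = -1847008$ ($t = -3 - 1847005 = -1847008$)
$N{\left(Z,j \right)} = - \frac{204}{7 j}$ ($N{\left(Z,j \right)} = \frac{1224}{7 \left(- 6 j\right)} = \frac{1224 \left(- \frac{1}{6 j}\right)}{7} = - \frac{204}{7 j}$)
$\left(N{\left(396,8 \right)} + t\right) - 1609572 = \left(- \frac{204}{7 \cdot 8} - 1847008\right) - 1609572 = \left(\left(- \frac{204}{7}\right) \frac{1}{8} - 1847008\right) - 1609572 = \left(- \frac{51}{14} - 1847008\right) - 1609572 = - \frac{25858163}{14} - 1609572 = - \frac{48392171}{14}$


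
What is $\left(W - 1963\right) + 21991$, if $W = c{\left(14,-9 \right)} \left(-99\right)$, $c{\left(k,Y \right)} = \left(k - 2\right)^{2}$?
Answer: $5772$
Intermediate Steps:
$c{\left(k,Y \right)} = \left(-2 + k\right)^{2}$
$W = -14256$ ($W = \left(-2 + 14\right)^{2} \left(-99\right) = 12^{2} \left(-99\right) = 144 \left(-99\right) = -14256$)
$\left(W - 1963\right) + 21991 = \left(-14256 - 1963\right) + 21991 = -16219 + 21991 = 5772$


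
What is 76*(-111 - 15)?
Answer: -9576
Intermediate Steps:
76*(-111 - 15) = 76*(-126) = -9576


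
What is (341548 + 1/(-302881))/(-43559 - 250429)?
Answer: -34482799929/29681126476 ≈ -1.1618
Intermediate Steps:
(341548 + 1/(-302881))/(-43559 - 250429) = (341548 - 1/302881)/(-293988) = (103448399787/302881)*(-1/293988) = -34482799929/29681126476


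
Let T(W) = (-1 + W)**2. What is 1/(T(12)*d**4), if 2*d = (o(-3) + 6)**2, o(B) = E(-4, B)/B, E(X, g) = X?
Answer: 6561/414998793616 ≈ 1.5810e-8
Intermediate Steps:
o(B) = -4/B
d = 242/9 (d = (-4/(-3) + 6)**2/2 = (-4*(-1/3) + 6)**2/2 = (4/3 + 6)**2/2 = (22/3)**2/2 = (1/2)*(484/9) = 242/9 ≈ 26.889)
1/(T(12)*d**4) = 1/((-1 + 12)**2*(242/9)**4) = 1/(11**2*(3429742096/6561)) = 1/(121*(3429742096/6561)) = 1/(414998793616/6561) = 6561/414998793616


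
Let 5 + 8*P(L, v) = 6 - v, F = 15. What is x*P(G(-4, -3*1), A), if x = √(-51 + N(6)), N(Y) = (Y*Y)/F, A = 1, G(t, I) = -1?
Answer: 0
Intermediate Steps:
P(L, v) = ⅛ - v/8 (P(L, v) = -5/8 + (6 - v)/8 = -5/8 + (¾ - v/8) = ⅛ - v/8)
N(Y) = Y²/15 (N(Y) = (Y*Y)/15 = Y²*(1/15) = Y²/15)
x = 9*I*√15/5 (x = √(-51 + (1/15)*6²) = √(-51 + (1/15)*36) = √(-51 + 12/5) = √(-243/5) = 9*I*√15/5 ≈ 6.9714*I)
x*P(G(-4, -3*1), A) = (9*I*√15/5)*(⅛ - ⅛*1) = (9*I*√15/5)*(⅛ - ⅛) = (9*I*√15/5)*0 = 0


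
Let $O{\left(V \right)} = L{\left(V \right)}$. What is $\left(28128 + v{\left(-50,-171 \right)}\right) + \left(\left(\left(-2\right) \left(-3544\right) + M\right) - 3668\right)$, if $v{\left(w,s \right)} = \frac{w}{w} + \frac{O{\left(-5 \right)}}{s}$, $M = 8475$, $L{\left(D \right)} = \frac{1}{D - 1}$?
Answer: $\frac{41064625}{1026} \approx 40024.0$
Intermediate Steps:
$L{\left(D \right)} = \frac{1}{-1 + D}$
$O{\left(V \right)} = \frac{1}{-1 + V}$
$v{\left(w,s \right)} = 1 - \frac{1}{6 s}$ ($v{\left(w,s \right)} = \frac{w}{w} + \frac{1}{\left(-1 - 5\right) s} = 1 + \frac{1}{\left(-6\right) s} = 1 - \frac{1}{6 s}$)
$\left(28128 + v{\left(-50,-171 \right)}\right) + \left(\left(\left(-2\right) \left(-3544\right) + M\right) - 3668\right) = \left(28128 + \frac{- \frac{1}{6} - 171}{-171}\right) + \left(\left(\left(-2\right) \left(-3544\right) + 8475\right) - 3668\right) = \left(28128 - - \frac{1027}{1026}\right) + \left(\left(7088 + 8475\right) - 3668\right) = \left(28128 + \frac{1027}{1026}\right) + \left(15563 - 3668\right) = \frac{28860355}{1026} + 11895 = \frac{41064625}{1026}$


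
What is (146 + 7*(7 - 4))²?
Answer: 27889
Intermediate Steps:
(146 + 7*(7 - 4))² = (146 + 7*3)² = (146 + 21)² = 167² = 27889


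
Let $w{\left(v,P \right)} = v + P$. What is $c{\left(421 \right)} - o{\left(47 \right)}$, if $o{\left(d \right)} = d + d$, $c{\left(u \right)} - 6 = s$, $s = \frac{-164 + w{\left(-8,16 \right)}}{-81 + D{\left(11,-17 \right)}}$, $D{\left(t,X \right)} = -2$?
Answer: $- \frac{7148}{83} \approx -86.12$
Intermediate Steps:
$w{\left(v,P \right)} = P + v$
$s = \frac{156}{83}$ ($s = \frac{-164 + \left(16 - 8\right)}{-81 - 2} = \frac{-164 + 8}{-83} = \left(-156\right) \left(- \frac{1}{83}\right) = \frac{156}{83} \approx 1.8795$)
$c{\left(u \right)} = \frac{654}{83}$ ($c{\left(u \right)} = 6 + \frac{156}{83} = \frac{654}{83}$)
$o{\left(d \right)} = 2 d$
$c{\left(421 \right)} - o{\left(47 \right)} = \frac{654}{83} - 2 \cdot 47 = \frac{654}{83} - 94 = - \frac{7148}{83}$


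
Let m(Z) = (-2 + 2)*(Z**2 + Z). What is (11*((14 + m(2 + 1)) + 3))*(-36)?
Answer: -6732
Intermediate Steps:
m(Z) = 0 (m(Z) = 0*(Z + Z**2) = 0)
(11*((14 + m(2 + 1)) + 3))*(-36) = (11*((14 + 0) + 3))*(-36) = (11*(14 + 3))*(-36) = (11*17)*(-36) = 187*(-36) = -6732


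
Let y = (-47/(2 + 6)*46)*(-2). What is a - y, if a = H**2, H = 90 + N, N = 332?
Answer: 355087/2 ≈ 1.7754e+5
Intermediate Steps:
y = 1081/2 (y = (-47/(1*8)*46)*(-2) = (-47/8*46)*(-2) = (-47*1/8*46)*(-2) = -47/8*46*(-2) = -1081/4*(-2) = 1081/2 ≈ 540.50)
H = 422 (H = 90 + 332 = 422)
a = 178084 (a = 422**2 = 178084)
a - y = 178084 - 1*1081/2 = 178084 - 1081/2 = 355087/2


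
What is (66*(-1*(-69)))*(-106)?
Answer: -482724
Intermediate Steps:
(66*(-1*(-69)))*(-106) = (66*69)*(-106) = 4554*(-106) = -482724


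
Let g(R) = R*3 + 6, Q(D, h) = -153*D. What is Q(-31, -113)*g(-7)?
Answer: -71145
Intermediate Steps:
g(R) = 6 + 3*R (g(R) = 3*R + 6 = 6 + 3*R)
Q(-31, -113)*g(-7) = (-153*(-31))*(6 + 3*(-7)) = 4743*(6 - 21) = 4743*(-15) = -71145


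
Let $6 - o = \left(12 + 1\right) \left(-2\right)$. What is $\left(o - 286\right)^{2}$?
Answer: $64516$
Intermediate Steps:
$o = 32$ ($o = 6 - \left(12 + 1\right) \left(-2\right) = 6 - 13 \left(-2\right) = 6 - -26 = 6 + 26 = 32$)
$\left(o - 286\right)^{2} = \left(32 - 286\right)^{2} = \left(-254\right)^{2} = 64516$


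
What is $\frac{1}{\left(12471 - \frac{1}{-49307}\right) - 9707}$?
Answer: $\frac{49307}{136284549} \approx 0.00036179$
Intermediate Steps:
$\frac{1}{\left(12471 - \frac{1}{-49307}\right) - 9707} = \frac{1}{\left(12471 - - \frac{1}{49307}\right) - 9707} = \frac{1}{\left(12471 + \frac{1}{49307}\right) - 9707} = \frac{1}{\frac{614907598}{49307} - 9707} = \frac{1}{\frac{136284549}{49307}} = \frac{49307}{136284549}$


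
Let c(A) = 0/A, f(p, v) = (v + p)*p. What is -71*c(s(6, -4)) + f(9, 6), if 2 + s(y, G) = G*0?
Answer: 135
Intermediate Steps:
s(y, G) = -2 (s(y, G) = -2 + G*0 = -2 + 0 = -2)
f(p, v) = p*(p + v) (f(p, v) = (p + v)*p = p*(p + v))
c(A) = 0
-71*c(s(6, -4)) + f(9, 6) = -71*0 + 9*(9 + 6) = 0 + 9*15 = 0 + 135 = 135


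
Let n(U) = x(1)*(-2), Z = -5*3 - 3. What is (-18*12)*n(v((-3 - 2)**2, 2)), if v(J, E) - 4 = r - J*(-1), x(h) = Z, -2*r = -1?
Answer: -7776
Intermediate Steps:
r = 1/2 (r = -1/2*(-1) = 1/2 ≈ 0.50000)
Z = -18 (Z = -15 - 3 = -18)
x(h) = -18
v(J, E) = 9/2 + J (v(J, E) = 4 + (1/2 - J*(-1)) = 4 + (1/2 - (-1)*J) = 4 + (1/2 + J) = 9/2 + J)
n(U) = 36 (n(U) = -18*(-2) = 36)
(-18*12)*n(v((-3 - 2)**2, 2)) = -18*12*36 = -216*36 = -7776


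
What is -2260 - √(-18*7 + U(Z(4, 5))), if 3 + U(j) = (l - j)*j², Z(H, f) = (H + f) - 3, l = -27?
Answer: -2260 - I*√1317 ≈ -2260.0 - 36.29*I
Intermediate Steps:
Z(H, f) = -3 + H + f
U(j) = -3 + j²*(-27 - j) (U(j) = -3 + (-27 - j)*j² = -3 + j²*(-27 - j))
-2260 - √(-18*7 + U(Z(4, 5))) = -2260 - √(-18*7 + (-3 - (-3 + 4 + 5)³ - 27*(-3 + 4 + 5)²)) = -2260 - √(-126 + (-3 - 1*6³ - 27*6²)) = -2260 - √(-126 + (-3 - 1*216 - 27*36)) = -2260 - √(-126 + (-3 - 216 - 972)) = -2260 - √(-126 - 1191) = -2260 - √(-1317) = -2260 - I*√1317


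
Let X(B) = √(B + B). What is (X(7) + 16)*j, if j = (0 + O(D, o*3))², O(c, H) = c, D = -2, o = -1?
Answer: 64 + 4*√14 ≈ 78.967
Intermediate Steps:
j = 4 (j = (0 - 2)² = (-2)² = 4)
X(B) = √2*√B (X(B) = √(2*B) = √2*√B)
(X(7) + 16)*j = (√2*√7 + 16)*4 = (√14 + 16)*4 = (16 + √14)*4 = 64 + 4*√14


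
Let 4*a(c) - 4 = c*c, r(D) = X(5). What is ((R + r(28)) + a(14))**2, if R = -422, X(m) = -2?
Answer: 139876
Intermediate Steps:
r(D) = -2
a(c) = 1 + c**2/4 (a(c) = 1 + (c*c)/4 = 1 + c**2/4)
((R + r(28)) + a(14))**2 = ((-422 - 2) + (1 + (1/4)*14**2))**2 = (-424 + (1 + (1/4)*196))**2 = (-424 + (1 + 49))**2 = (-424 + 50)**2 = (-374)**2 = 139876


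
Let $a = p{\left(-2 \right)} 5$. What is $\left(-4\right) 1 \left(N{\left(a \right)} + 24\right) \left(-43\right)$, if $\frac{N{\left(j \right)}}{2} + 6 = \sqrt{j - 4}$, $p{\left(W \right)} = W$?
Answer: $2064 + 344 i \sqrt{14} \approx 2064.0 + 1287.1 i$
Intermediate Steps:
$a = -10$ ($a = \left(-2\right) 5 = -10$)
$N{\left(j \right)} = -12 + 2 \sqrt{-4 + j}$ ($N{\left(j \right)} = -12 + 2 \sqrt{j - 4} = -12 + 2 \sqrt{-4 + j}$)
$\left(-4\right) 1 \left(N{\left(a \right)} + 24\right) \left(-43\right) = \left(-4\right) 1 \left(\left(-12 + 2 \sqrt{-4 - 10}\right) + 24\right) \left(-43\right) = - 4 \left(\left(-12 + 2 \sqrt{-14}\right) + 24\right) \left(-43\right) = - 4 \left(\left(-12 + 2 i \sqrt{14}\right) + 24\right) \left(-43\right) = - 4 \left(12 + 2 i \sqrt{14}\right) \left(-43\right) = \left(-48 - 8 i \sqrt{14}\right) \left(-43\right) = 2064 + 344 i \sqrt{14}$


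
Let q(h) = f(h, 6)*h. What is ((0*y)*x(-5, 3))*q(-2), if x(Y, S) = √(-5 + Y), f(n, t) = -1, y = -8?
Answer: 0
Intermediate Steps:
q(h) = -h
((0*y)*x(-5, 3))*q(-2) = ((0*(-8))*√(-5 - 5))*(-1*(-2)) = (0*√(-10))*2 = (0*(I*√10))*2 = 0*2 = 0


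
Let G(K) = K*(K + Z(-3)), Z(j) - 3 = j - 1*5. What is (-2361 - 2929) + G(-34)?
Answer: -3964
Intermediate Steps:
Z(j) = -2 + j (Z(j) = 3 + (j - 1*5) = 3 + (j - 5) = 3 + (-5 + j) = -2 + j)
G(K) = K*(-5 + K) (G(K) = K*(K + (-2 - 3)) = K*(K - 5) = K*(-5 + K))
(-2361 - 2929) + G(-34) = (-2361 - 2929) - 34*(-5 - 34) = -5290 - 34*(-39) = -5290 + 1326 = -3964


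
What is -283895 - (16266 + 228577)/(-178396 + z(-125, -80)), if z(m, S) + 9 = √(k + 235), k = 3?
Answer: -9035863978194950/31828343787 + 244843*√238/31828343787 ≈ -2.8389e+5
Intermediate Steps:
z(m, S) = -9 + √238 (z(m, S) = -9 + √(3 + 235) = -9 + √238)
-283895 - (16266 + 228577)/(-178396 + z(-125, -80)) = -283895 - (16266 + 228577)/(-178396 + (-9 + √238)) = -283895 - 244843/(-178405 + √238)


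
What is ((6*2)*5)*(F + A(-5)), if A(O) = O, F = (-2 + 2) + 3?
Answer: -120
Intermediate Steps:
F = 3 (F = 0 + 3 = 3)
((6*2)*5)*(F + A(-5)) = ((6*2)*5)*(3 - 5) = (12*5)*(-2) = 60*(-2) = -120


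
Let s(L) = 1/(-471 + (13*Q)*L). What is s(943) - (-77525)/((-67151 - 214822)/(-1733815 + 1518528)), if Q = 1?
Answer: 196743189950873/3323897724 ≈ 59191.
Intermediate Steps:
s(L) = 1/(-471 + 13*L) (s(L) = 1/(-471 + (13*1)*L) = 1/(-471 + 13*L))
s(943) - (-77525)/((-67151 - 214822)/(-1733815 + 1518528)) = 1/(-471 + 13*943) - (-77525)/((-67151 - 214822)/(-1733815 + 1518528)) = 1/(-471 + 12259) - (-77525)/((-281973/(-215287))) = 1/11788 - (-77525)/((-281973*(-1/215287))) = 1/11788 - (-77525)/281973/215287 = 1/11788 - (-77525)*215287/281973 = 1/11788 - 1*(-16690124675/281973) = 1/11788 + 16690124675/281973 = 196743189950873/3323897724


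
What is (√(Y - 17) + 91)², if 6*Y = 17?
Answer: (546 + I*√510)²/36 ≈ 8266.8 + 685.02*I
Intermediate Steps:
Y = 17/6 (Y = (⅙)*17 = 17/6 ≈ 2.8333)
(√(Y - 17) + 91)² = (√(17/6 - 17) + 91)² = (√(-85/6) + 91)² = (I*√510/6 + 91)² = (91 + I*√510/6)²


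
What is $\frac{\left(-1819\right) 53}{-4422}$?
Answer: $\frac{96407}{4422} \approx 21.802$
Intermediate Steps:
$\frac{\left(-1819\right) 53}{-4422} = \left(-96407\right) \left(- \frac{1}{4422}\right) = \frac{96407}{4422}$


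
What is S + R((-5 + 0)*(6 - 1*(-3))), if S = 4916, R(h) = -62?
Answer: 4854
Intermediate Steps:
S + R((-5 + 0)*(6 - 1*(-3))) = 4916 - 62 = 4854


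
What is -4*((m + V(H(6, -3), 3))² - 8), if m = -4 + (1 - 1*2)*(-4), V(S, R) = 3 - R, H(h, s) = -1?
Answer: 32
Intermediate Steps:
m = 0 (m = -4 + (1 - 2)*(-4) = -4 - 1*(-4) = -4 + 4 = 0)
-4*((m + V(H(6, -3), 3))² - 8) = -4*((0 + (3 - 1*3))² - 8) = -4*((0 + (3 - 3))² - 8) = -4*((0 + 0)² - 8) = -4*(0² - 8) = -4*(0 - 8) = -4*(-8) = 32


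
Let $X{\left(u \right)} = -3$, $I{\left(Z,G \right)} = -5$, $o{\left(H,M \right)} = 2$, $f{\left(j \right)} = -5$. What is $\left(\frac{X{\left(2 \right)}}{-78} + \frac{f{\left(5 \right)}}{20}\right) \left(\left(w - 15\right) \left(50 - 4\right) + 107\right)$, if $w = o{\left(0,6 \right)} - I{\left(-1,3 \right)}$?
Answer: $\frac{2871}{52} \approx 55.212$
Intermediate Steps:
$w = 7$ ($w = 2 - -5 = 2 + 5 = 7$)
$\left(\frac{X{\left(2 \right)}}{-78} + \frac{f{\left(5 \right)}}{20}\right) \left(\left(w - 15\right) \left(50 - 4\right) + 107\right) = \left(- \frac{3}{-78} - \frac{5}{20}\right) \left(\left(7 - 15\right) \left(50 - 4\right) + 107\right) = \left(\left(-3\right) \left(- \frac{1}{78}\right) - \frac{1}{4}\right) \left(\left(-8\right) 46 + 107\right) = \left(\frac{1}{26} - \frac{1}{4}\right) \left(-368 + 107\right) = \left(- \frac{11}{52}\right) \left(-261\right) = \frac{2871}{52}$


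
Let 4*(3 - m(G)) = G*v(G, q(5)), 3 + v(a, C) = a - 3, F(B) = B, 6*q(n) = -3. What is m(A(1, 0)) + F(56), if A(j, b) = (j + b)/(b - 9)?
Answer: 19061/324 ≈ 58.830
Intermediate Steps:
A(j, b) = (b + j)/(-9 + b)
q(n) = -½ (q(n) = (⅙)*(-3) = -½)
v(a, C) = -6 + a (v(a, C) = -3 + (a - 3) = -3 + (-3 + a) = -6 + a)
m(G) = 3 - G*(-6 + G)/4
m(A(1, 0)) + F(56) = (3 - (0 + 1)/(-9 + 0)*(-6 + (0 + 1)/(-9 + 0))/4) + 56 = (3 - 1/(-9)*(-6 + 1/(-9))/4) + 56 = (3 - (-⅑*1)*(-6 - ⅑*1)/4) + 56 = (3 - ¼*(-⅑)*(-6 - ⅑)) + 56 = (3 - ¼*(-⅑)*(-55/9)) + 56 = (3 - 55/324) + 56 = 917/324 + 56 = 19061/324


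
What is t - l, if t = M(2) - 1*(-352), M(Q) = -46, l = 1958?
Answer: -1652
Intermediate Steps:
t = 306 (t = -46 - 1*(-352) = -46 + 352 = 306)
t - l = 306 - 1*1958 = 306 - 1958 = -1652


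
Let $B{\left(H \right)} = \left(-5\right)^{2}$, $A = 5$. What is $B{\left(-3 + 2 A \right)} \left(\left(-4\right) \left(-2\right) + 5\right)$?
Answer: $325$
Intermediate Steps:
$B{\left(H \right)} = 25$
$B{\left(-3 + 2 A \right)} \left(\left(-4\right) \left(-2\right) + 5\right) = 25 \left(\left(-4\right) \left(-2\right) + 5\right) = 25 \left(8 + 5\right) = 25 \cdot 13 = 325$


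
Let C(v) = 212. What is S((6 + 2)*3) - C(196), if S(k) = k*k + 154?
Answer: 518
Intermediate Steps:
S(k) = 154 + k² (S(k) = k² + 154 = 154 + k²)
S((6 + 2)*3) - C(196) = (154 + ((6 + 2)*3)²) - 1*212 = (154 + (8*3)²) - 212 = (154 + 24²) - 212 = (154 + 576) - 212 = 730 - 212 = 518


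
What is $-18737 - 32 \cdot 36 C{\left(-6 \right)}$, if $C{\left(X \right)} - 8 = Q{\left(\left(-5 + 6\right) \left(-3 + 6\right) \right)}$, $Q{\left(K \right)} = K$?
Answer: $-31409$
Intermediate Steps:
$C{\left(X \right)} = 11$ ($C{\left(X \right)} = 8 + \left(-5 + 6\right) \left(-3 + 6\right) = 8 + 1 \cdot 3 = 8 + 3 = 11$)
$-18737 - 32 \cdot 36 C{\left(-6 \right)} = -18737 - 32 \cdot 36 \cdot 11 = -18737 - 1152 \cdot 11 = -18737 - 12672 = -31409$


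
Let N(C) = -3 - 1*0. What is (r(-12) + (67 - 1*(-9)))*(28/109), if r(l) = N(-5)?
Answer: 2044/109 ≈ 18.752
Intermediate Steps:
N(C) = -3 (N(C) = -3 + 0 = -3)
r(l) = -3
(r(-12) + (67 - 1*(-9)))*(28/109) = (-3 + (67 - 1*(-9)))*(28/109) = (-3 + (67 + 9))*(28*(1/109)) = (-3 + 76)*(28/109) = 73*(28/109) = 2044/109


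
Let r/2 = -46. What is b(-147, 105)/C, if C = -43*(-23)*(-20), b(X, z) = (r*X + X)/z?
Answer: -637/98900 ≈ -0.0064408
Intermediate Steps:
r = -92 (r = 2*(-46) = -92)
b(X, z) = -91*X/z (b(X, z) = (-92*X + X)/z = (-91*X)/z = -91*X/z)
C = -19780 (C = 989*(-20) = -19780)
b(-147, 105)/C = -91*(-147)/105/(-19780) = -91*(-147)*1/105*(-1/19780) = (637/5)*(-1/19780) = -637/98900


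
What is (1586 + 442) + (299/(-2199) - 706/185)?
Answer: 823413011/406815 ≈ 2024.0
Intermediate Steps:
(1586 + 442) + (299/(-2199) - 706/185) = 2028 + (299*(-1/2199) - 706*1/185) = 2028 + (-299/2199 - 706/185) = 2028 - 1607809/406815 = 823413011/406815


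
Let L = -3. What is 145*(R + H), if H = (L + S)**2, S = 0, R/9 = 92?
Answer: 121365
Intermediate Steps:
R = 828 (R = 9*92 = 828)
H = 9 (H = (-3 + 0)**2 = (-3)**2 = 9)
145*(R + H) = 145*(828 + 9) = 145*837 = 121365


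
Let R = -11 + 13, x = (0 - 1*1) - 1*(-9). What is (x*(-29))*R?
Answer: -464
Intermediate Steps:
x = 8 (x = (0 - 1) + 9 = -1 + 9 = 8)
R = 2
(x*(-29))*R = (8*(-29))*2 = -232*2 = -464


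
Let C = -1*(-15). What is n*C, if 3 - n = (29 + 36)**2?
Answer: -63330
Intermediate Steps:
n = -4222 (n = 3 - (29 + 36)**2 = 3 - 1*65**2 = 3 - 1*4225 = 3 - 4225 = -4222)
C = 15
n*C = -4222*15 = -63330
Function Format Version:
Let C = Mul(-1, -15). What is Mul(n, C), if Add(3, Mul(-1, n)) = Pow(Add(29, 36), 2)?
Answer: -63330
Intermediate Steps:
n = -4222 (n = Add(3, Mul(-1, Pow(Add(29, 36), 2))) = Add(3, Mul(-1, Pow(65, 2))) = Add(3, Mul(-1, 4225)) = Add(3, -4225) = -4222)
C = 15
Mul(n, C) = Mul(-4222, 15) = -63330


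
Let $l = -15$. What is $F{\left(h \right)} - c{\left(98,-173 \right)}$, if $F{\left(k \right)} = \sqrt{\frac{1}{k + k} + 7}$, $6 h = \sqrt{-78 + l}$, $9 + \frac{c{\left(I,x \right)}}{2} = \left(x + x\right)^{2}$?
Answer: $-239414 + \frac{\sqrt{6727 - 31 i \sqrt{93}}}{31} \approx -2.3941 \cdot 10^{5} - 0.058775 i$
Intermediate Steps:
$c{\left(I,x \right)} = -18 + 8 x^{2}$ ($c{\left(I,x \right)} = -18 + 2 \left(x + x\right)^{2} = -18 + 2 \left(2 x\right)^{2} = -18 + 2 \cdot 4 x^{2} = -18 + 8 x^{2}$)
$h = \frac{i \sqrt{93}}{6}$ ($h = \frac{\sqrt{-78 - 15}}{6} = \frac{\sqrt{-93}}{6} = \frac{i \sqrt{93}}{6} \approx 1.6073 i$)
$F{\left(k \right)} = \sqrt{7 + \frac{1}{2 k}}$ ($F{\left(k \right)} = \sqrt{\frac{1}{2 k} + 7} = \sqrt{7 + \frac{1}{2 k}}$)
$F{\left(h \right)} - c{\left(98,-173 \right)} = \frac{\sqrt{28 + \frac{2}{\frac{1}{6} i \sqrt{93}}}}{2} - \left(-18 + 8 \left(-173\right)^{2}\right) = \frac{\sqrt{28 + 2 \left(- \frac{2 i \sqrt{93}}{31}\right)}}{2} - \left(-18 + 8 \cdot 29929\right) = \frac{\sqrt{28 - \frac{4 i \sqrt{93}}{31}}}{2} - \left(-18 + 239432\right) = \frac{\sqrt{28 - \frac{4 i \sqrt{93}}{31}}}{2} - 239414 = -239414 + \frac{\sqrt{28 - \frac{4 i \sqrt{93}}{31}}}{2}$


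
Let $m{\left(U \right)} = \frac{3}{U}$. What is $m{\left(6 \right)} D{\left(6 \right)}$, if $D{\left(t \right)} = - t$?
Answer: $-3$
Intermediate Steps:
$m{\left(6 \right)} D{\left(6 \right)} = \frac{3}{6} \left(\left(-1\right) 6\right) = 3 \cdot \frac{1}{6} \left(-6\right) = \frac{1}{2} \left(-6\right) = -3$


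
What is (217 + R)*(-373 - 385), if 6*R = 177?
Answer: -186847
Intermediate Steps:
R = 59/2 (R = (1/6)*177 = 59/2 ≈ 29.500)
(217 + R)*(-373 - 385) = (217 + 59/2)*(-373 - 385) = (493/2)*(-758) = -186847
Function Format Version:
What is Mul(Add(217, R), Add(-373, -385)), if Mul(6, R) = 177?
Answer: -186847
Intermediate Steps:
R = Rational(59, 2) (R = Mul(Rational(1, 6), 177) = Rational(59, 2) ≈ 29.500)
Mul(Add(217, R), Add(-373, -385)) = Mul(Add(217, Rational(59, 2)), Add(-373, -385)) = Mul(Rational(493, 2), -758) = -186847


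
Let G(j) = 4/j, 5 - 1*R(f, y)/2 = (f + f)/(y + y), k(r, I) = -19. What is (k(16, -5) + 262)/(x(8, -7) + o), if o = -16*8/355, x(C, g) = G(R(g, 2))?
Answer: -54315/28 ≈ -1939.8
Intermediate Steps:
R(f, y) = 10 - 2*f/y (R(f, y) = 10 - 2*(f + f)/(y + y) = 10 - 2*2*f/(2*y) = 10 - 2*2*f*1/(2*y) = 10 - 2*f/y)
x(C, g) = 4/(10 - g) (x(C, g) = 4/(10 - 2*g/2) = 4/(10 - 2*g*½) = 4/(10 - g))
o = -128/355 (o = -128*1/355 = -128/355 ≈ -0.36056)
(k(16, -5) + 262)/(x(8, -7) + o) = (-19 + 262)/(-4/(-10 - 7) - 128/355) = 243/(-4/(-17) - 128/355) = 243/(-4*(-1/17) - 128/355) = 243/(4/17 - 128/355) = 243/(-756/6035) = 243*(-6035/756) = -54315/28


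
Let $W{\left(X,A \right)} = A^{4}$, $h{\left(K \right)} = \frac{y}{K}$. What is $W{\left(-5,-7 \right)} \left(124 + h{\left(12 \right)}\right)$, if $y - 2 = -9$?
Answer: $\frac{3555881}{12} \approx 2.9632 \cdot 10^{5}$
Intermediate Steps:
$y = -7$ ($y = 2 - 9 = -7$)
$h{\left(K \right)} = - \frac{7}{K}$
$W{\left(-5,-7 \right)} \left(124 + h{\left(12 \right)}\right) = \left(-7\right)^{4} \left(124 - \frac{7}{12}\right) = 2401 \left(124 - \frac{7}{12}\right) = 2401 \cdot \frac{1481}{12} = \frac{3555881}{12}$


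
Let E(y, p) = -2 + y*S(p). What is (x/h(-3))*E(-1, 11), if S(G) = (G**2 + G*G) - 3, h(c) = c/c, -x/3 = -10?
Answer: -7230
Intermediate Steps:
x = 30 (x = -3*(-10) = 30)
h(c) = 1
S(G) = -3 + 2*G**2 (S(G) = (G**2 + G**2) - 3 = 2*G**2 - 3 = -3 + 2*G**2)
E(y, p) = -2 + y*(-3 + 2*p**2)
(x/h(-3))*E(-1, 11) = (30/1)*(-2 - (-3 + 2*11**2)) = (30*1)*(-2 - (-3 + 2*121)) = 30*(-2 - (-3 + 242)) = 30*(-2 - 1*239) = 30*(-2 - 239) = 30*(-241) = -7230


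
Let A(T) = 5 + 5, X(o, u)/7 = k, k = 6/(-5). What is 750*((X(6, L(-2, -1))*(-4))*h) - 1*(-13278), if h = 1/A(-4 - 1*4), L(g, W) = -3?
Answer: 15798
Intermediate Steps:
k = -6/5 (k = 6*(-1/5) = -6/5 ≈ -1.2000)
X(o, u) = -42/5 (X(o, u) = 7*(-6/5) = -42/5)
A(T) = 10
h = 1/10 ≈ 0.10000
750*((X(6, L(-2, -1))*(-4))*h) - 1*(-13278) = 750*(-42/5*(-4)*(1/10)) - 1*(-13278) = 750*((168/5)*(1/10)) + 13278 = 750*(84/25) + 13278 = 2520 + 13278 = 15798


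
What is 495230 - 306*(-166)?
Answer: 546026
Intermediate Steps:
495230 - 306*(-166) = 495230 - 1*(-50796) = 495230 + 50796 = 546026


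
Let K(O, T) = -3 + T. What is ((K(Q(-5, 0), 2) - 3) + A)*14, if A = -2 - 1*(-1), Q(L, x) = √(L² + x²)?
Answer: -70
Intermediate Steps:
A = -1 (A = -2 + 1 = -1)
((K(Q(-5, 0), 2) - 3) + A)*14 = (((-3 + 2) - 3) - 1)*14 = ((-1 - 3) - 1)*14 = (-4 - 1)*14 = -5*14 = -70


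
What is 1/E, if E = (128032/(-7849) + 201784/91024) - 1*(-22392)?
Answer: 89305922/1998479432655 ≈ 4.4687e-5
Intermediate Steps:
E = 1998479432655/89305922 (E = (128032*(-1/7849) + 201784*(1/91024)) + 22392 = (-128032/7849 + 25223/11378) + 22392 = -1258772769/89305922 + 22392 = 1998479432655/89305922 ≈ 22378.)
1/E = 1/(1998479432655/89305922) = 89305922/1998479432655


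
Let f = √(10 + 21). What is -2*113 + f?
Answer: -226 + √31 ≈ -220.43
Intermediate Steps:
f = √31 ≈ 5.5678
-2*113 + f = -2*113 + √31 = -226 + √31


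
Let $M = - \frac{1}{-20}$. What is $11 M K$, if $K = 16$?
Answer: $\frac{44}{5} \approx 8.8$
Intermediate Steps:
$M = \frac{1}{20}$ ($M = \left(-1\right) \left(- \frac{1}{20}\right) = \frac{1}{20} \approx 0.05$)
$11 M K = 11 \cdot \frac{1}{20} \cdot 16 = \frac{11}{20} \cdot 16 = \frac{44}{5}$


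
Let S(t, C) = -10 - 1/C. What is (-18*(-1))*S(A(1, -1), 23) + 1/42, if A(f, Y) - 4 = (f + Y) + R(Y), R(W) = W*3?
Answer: -174613/966 ≈ -180.76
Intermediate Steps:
R(W) = 3*W
A(f, Y) = 4 + f + 4*Y (A(f, Y) = 4 + ((f + Y) + 3*Y) = 4 + ((Y + f) + 3*Y) = 4 + (f + 4*Y) = 4 + f + 4*Y)
(-18*(-1))*S(A(1, -1), 23) + 1/42 = (-18*(-1))*(-10 - 1/23) + 1/42 = 18*(-10 - 1*1/23) + 1/42 = 18*(-10 - 1/23) + 1/42 = 18*(-231/23) + 1/42 = -4158/23 + 1/42 = -174613/966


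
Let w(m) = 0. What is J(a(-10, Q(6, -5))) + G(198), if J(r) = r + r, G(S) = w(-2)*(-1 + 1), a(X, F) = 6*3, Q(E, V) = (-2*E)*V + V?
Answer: 36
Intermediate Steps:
Q(E, V) = V - 2*E*V (Q(E, V) = -2*E*V + V = V - 2*E*V)
a(X, F) = 18
G(S) = 0 (G(S) = 0*(-1 + 1) = 0*0 = 0)
J(r) = 2*r
J(a(-10, Q(6, -5))) + G(198) = 2*18 + 0 = 36 + 0 = 36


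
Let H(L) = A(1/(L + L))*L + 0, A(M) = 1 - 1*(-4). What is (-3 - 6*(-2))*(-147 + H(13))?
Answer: -738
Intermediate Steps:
A(M) = 5 (A(M) = 1 + 4 = 5)
H(L) = 5*L (H(L) = 5*L + 0 = 5*L)
(-3 - 6*(-2))*(-147 + H(13)) = (-3 - 6*(-2))*(-147 + 5*13) = (-3 + 12)*(-147 + 65) = 9*(-82) = -738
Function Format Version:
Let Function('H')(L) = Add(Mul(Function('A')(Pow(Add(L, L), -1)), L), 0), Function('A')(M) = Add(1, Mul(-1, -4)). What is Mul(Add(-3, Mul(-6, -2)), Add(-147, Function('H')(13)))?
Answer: -738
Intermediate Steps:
Function('A')(M) = 5 (Function('A')(M) = Add(1, 4) = 5)
Function('H')(L) = Mul(5, L) (Function('H')(L) = Add(Mul(5, L), 0) = Mul(5, L))
Mul(Add(-3, Mul(-6, -2)), Add(-147, Function('H')(13))) = Mul(Add(-3, Mul(-6, -2)), Add(-147, Mul(5, 13))) = Mul(Add(-3, 12), Add(-147, 65)) = Mul(9, -82) = -738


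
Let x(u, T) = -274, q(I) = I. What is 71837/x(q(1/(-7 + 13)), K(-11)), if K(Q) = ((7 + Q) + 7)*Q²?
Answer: -71837/274 ≈ -262.18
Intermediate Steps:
K(Q) = Q²*(14 + Q) (K(Q) = (14 + Q)*Q² = Q²*(14 + Q))
71837/x(q(1/(-7 + 13)), K(-11)) = 71837/(-274) = 71837*(-1/274) = -71837/274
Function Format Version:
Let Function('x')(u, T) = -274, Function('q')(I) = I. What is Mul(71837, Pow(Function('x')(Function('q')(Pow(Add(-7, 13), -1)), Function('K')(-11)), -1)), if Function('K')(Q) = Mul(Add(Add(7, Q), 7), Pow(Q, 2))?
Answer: Rational(-71837, 274) ≈ -262.18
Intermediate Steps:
Function('K')(Q) = Mul(Pow(Q, 2), Add(14, Q)) (Function('K')(Q) = Mul(Add(14, Q), Pow(Q, 2)) = Mul(Pow(Q, 2), Add(14, Q)))
Mul(71837, Pow(Function('x')(Function('q')(Pow(Add(-7, 13), -1)), Function('K')(-11)), -1)) = Mul(71837, Pow(-274, -1)) = Mul(71837, Rational(-1, 274)) = Rational(-71837, 274)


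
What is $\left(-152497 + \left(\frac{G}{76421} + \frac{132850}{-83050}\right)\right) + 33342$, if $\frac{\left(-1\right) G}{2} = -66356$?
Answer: $- \frac{15124956023520}{126935281} \approx -1.1915 \cdot 10^{5}$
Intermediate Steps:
$G = 132712$ ($G = \left(-2\right) \left(-66356\right) = 132712$)
$\left(-152497 + \left(\frac{G}{76421} + \frac{132850}{-83050}\right)\right) + 33342 = \left(-152497 + \left(\frac{132712}{76421} + \frac{132850}{-83050}\right)\right) + 33342 = \left(-152497 + \left(132712 \cdot \frac{1}{76421} + 132850 \left(- \frac{1}{83050}\right)\right)\right) + 33342 = \left(-152497 + \left(\frac{132712}{76421} - \frac{2657}{1661}\right)\right) + 33342 = \left(-152497 + \frac{17384035}{126935281}\right) + 33342 = - \frac{19357232162622}{126935281} + 33342 = - \frac{15124956023520}{126935281}$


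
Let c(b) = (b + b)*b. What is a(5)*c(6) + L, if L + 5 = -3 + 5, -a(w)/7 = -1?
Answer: 501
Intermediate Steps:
a(w) = 7 (a(w) = -7*(-1) = 7)
L = -3 (L = -5 + (-3 + 5) = -5 + 2 = -3)
c(b) = 2*b**2 (c(b) = (2*b)*b = 2*b**2)
a(5)*c(6) + L = 7*(2*6**2) - 3 = 7*(2*36) - 3 = 7*72 - 3 = 504 - 3 = 501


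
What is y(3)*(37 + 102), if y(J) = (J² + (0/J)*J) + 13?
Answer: 3058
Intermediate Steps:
y(J) = 13 + J² (y(J) = (J² + 0*J) + 13 = (J² + 0) + 13 = J² + 13 = 13 + J²)
y(3)*(37 + 102) = (13 + 3²)*(37 + 102) = (13 + 9)*139 = 22*139 = 3058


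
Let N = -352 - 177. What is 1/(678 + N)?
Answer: 1/149 ≈ 0.0067114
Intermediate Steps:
N = -529
1/(678 + N) = 1/(678 - 529) = 1/149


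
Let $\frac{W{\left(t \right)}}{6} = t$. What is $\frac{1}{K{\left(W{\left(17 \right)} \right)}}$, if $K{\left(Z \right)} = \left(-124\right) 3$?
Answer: $- \frac{1}{372} \approx -0.0026882$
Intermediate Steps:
$W{\left(t \right)} = 6 t$
$K{\left(Z \right)} = -372$
$\frac{1}{K{\left(W{\left(17 \right)} \right)}} = \frac{1}{-372} = - \frac{1}{372}$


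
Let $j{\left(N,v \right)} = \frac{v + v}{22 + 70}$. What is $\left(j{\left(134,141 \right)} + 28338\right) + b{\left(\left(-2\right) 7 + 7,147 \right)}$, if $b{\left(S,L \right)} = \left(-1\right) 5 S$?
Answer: $\frac{1305299}{46} \approx 28376.0$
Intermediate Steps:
$j{\left(N,v \right)} = \frac{v}{46}$ ($j{\left(N,v \right)} = \frac{2 v}{92} = 2 v \frac{1}{92} = \frac{v}{46}$)
$b{\left(S,L \right)} = - 5 S$
$\left(j{\left(134,141 \right)} + 28338\right) + b{\left(\left(-2\right) 7 + 7,147 \right)} = \left(\frac{1}{46} \cdot 141 + 28338\right) - 5 \left(\left(-2\right) 7 + 7\right) = \left(\frac{141}{46} + 28338\right) - 5 \left(-14 + 7\right) = \frac{1303689}{46} - -35 = \frac{1303689}{46} + 35 = \frac{1305299}{46}$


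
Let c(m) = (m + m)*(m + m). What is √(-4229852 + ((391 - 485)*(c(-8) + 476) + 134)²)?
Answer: 2*√1177972106 ≈ 68643.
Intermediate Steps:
c(m) = 4*m² (c(m) = (2*m)*(2*m) = 4*m²)
√(-4229852 + ((391 - 485)*(c(-8) + 476) + 134)²) = √(-4229852 + ((391 - 485)*(4*(-8)² + 476) + 134)²) = √(-4229852 + (-94*(4*64 + 476) + 134)²) = √(-4229852 + (-94*(256 + 476) + 134)²) = √(-4229852 + (-94*732 + 134)²) = √(-4229852 + (-68808 + 134)²) = √(-4229852 + (-68674)²) = √(-4229852 + 4716118276) = √4711888424 = 2*√1177972106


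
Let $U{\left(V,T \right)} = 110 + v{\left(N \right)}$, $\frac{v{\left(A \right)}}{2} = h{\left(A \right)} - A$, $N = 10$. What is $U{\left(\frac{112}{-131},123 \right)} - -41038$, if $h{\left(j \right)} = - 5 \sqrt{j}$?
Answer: $41128 - 10 \sqrt{10} \approx 41096.0$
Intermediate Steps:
$v{\left(A \right)} = - 10 \sqrt{A} - 2 A$ ($v{\left(A \right)} = 2 \left(- 5 \sqrt{A} - A\right) = 2 \left(- A - 5 \sqrt{A}\right) = - 10 \sqrt{A} - 2 A$)
$U{\left(V,T \right)} = 90 - 10 \sqrt{10}$ ($U{\left(V,T \right)} = 110 - \left(20 + 10 \sqrt{10}\right) = 90 - 10 \sqrt{10}$)
$U{\left(\frac{112}{-131},123 \right)} - -41038 = \left(90 - 10 \sqrt{10}\right) - -41038 = \left(90 - 10 \sqrt{10}\right) + 41038 = 41128 - 10 \sqrt{10}$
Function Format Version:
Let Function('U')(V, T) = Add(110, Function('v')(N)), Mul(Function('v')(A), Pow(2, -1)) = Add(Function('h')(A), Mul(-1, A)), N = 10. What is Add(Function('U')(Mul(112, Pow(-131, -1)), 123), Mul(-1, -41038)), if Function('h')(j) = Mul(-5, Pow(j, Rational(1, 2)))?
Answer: Add(41128, Mul(-10, Pow(10, Rational(1, 2)))) ≈ 41096.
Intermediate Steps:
Function('v')(A) = Add(Mul(-10, Pow(A, Rational(1, 2))), Mul(-2, A)) (Function('v')(A) = Mul(2, Add(Mul(-5, Pow(A, Rational(1, 2))), Mul(-1, A))) = Mul(2, Add(Mul(-1, A), Mul(-5, Pow(A, Rational(1, 2))))) = Add(Mul(-10, Pow(A, Rational(1, 2))), Mul(-2, A)))
Function('U')(V, T) = Add(90, Mul(-10, Pow(10, Rational(1, 2)))) (Function('U')(V, T) = Add(110, Add(Mul(-10, Pow(10, Rational(1, 2))), Mul(-2, 10))) = Add(110, Add(Mul(-10, Pow(10, Rational(1, 2))), -20)) = Add(110, Add(-20, Mul(-10, Pow(10, Rational(1, 2))))) = Add(90, Mul(-10, Pow(10, Rational(1, 2)))))
Add(Function('U')(Mul(112, Pow(-131, -1)), 123), Mul(-1, -41038)) = Add(Add(90, Mul(-10, Pow(10, Rational(1, 2)))), Mul(-1, -41038)) = Add(Add(90, Mul(-10, Pow(10, Rational(1, 2)))), 41038) = Add(41128, Mul(-10, Pow(10, Rational(1, 2))))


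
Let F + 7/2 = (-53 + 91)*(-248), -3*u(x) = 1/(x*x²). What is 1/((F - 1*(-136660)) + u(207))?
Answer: 53218458/6771117457483 ≈ 7.8596e-6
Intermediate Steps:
u(x) = -1/(3*x³)
F = -18855/2 (F = -7/2 + (-53 + 91)*(-248) = -7/2 + 38*(-248) = -7/2 - 9424 = -18855/2 ≈ -9427.5)
1/((F - 1*(-136660)) + u(207)) = 1/((-18855/2 - 1*(-136660)) - ⅓/207³) = 1/((-18855/2 + 136660) - ⅓*1/8869743) = 1/(254465/2 - 1/26609229) = 1/(6771117457483/53218458) = 53218458/6771117457483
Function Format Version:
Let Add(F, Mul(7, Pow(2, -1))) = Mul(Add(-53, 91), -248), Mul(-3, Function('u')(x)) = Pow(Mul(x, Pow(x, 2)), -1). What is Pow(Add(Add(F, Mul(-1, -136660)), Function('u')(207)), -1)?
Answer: Rational(53218458, 6771117457483) ≈ 7.8596e-6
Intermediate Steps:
Function('u')(x) = Mul(Rational(-1, 3), Pow(x, -3)) (Function('u')(x) = Mul(Rational(-1, 3), Pow(Mul(x, Pow(x, 2)), -1)) = Mul(Rational(-1, 3), Pow(Pow(x, 3), -1)) = Mul(Rational(-1, 3), Pow(x, -3)))
F = Rational(-18855, 2) (F = Add(Rational(-7, 2), Mul(Add(-53, 91), -248)) = Add(Rational(-7, 2), Mul(38, -248)) = Add(Rational(-7, 2), -9424) = Rational(-18855, 2) ≈ -9427.5)
Pow(Add(Add(F, Mul(-1, -136660)), Function('u')(207)), -1) = Pow(Add(Add(Rational(-18855, 2), Mul(-1, -136660)), Mul(Rational(-1, 3), Pow(207, -3))), -1) = Pow(Add(Add(Rational(-18855, 2), 136660), Mul(Rational(-1, 3), Rational(1, 8869743))), -1) = Pow(Add(Rational(254465, 2), Rational(-1, 26609229)), -1) = Pow(Rational(6771117457483, 53218458), -1) = Rational(53218458, 6771117457483)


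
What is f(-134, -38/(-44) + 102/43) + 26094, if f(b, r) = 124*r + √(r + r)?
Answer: 12532244/473 + √1447853/473 ≈ 26498.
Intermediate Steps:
f(b, r) = 124*r + √2*√r (f(b, r) = 124*r + √(2*r) = 124*r + √2*√r)
f(-134, -38/(-44) + 102/43) + 26094 = (124*(-38/(-44) + 102/43) + √2*√(-38/(-44) + 102/43)) + 26094 = (124*(-38*(-1/44) + 102*(1/43)) + √2*√(-38*(-1/44) + 102*(1/43))) + 26094 = (124*(19/22 + 102/43) + √2*√(19/22 + 102/43)) + 26094 = (124*(3061/946) + √2*√(3061/946)) + 26094 = (189782/473 + √2*(√2895706/946)) + 26094 = (189782/473 + √1447853/473) + 26094 = 12532244/473 + √1447853/473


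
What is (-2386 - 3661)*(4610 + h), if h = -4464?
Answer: -882862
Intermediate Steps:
(-2386 - 3661)*(4610 + h) = (-2386 - 3661)*(4610 - 4464) = -6047*146 = -882862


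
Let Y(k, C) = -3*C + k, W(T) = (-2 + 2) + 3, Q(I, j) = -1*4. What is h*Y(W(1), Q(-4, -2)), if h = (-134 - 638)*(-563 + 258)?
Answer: 3531900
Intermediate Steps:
Q(I, j) = -4
W(T) = 3 (W(T) = 0 + 3 = 3)
Y(k, C) = k - 3*C
h = 235460 (h = -772*(-305) = 235460)
h*Y(W(1), Q(-4, -2)) = 235460*(3 - 3*(-4)) = 235460*(3 + 12) = 235460*15 = 3531900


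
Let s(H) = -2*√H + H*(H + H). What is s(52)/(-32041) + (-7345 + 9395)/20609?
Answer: -45769422/660332969 + 4*√13/32041 ≈ -0.068863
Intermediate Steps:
s(H) = -2*√H + 2*H² (s(H) = -2*√H + H*(2*H) = -2*√H + 2*H²)
s(52)/(-32041) + (-7345 + 9395)/20609 = (-4*√13 + 2*52²)/(-32041) + (-7345 + 9395)/20609 = (-4*√13 + 2*2704)*(-1/32041) + 2050*(1/20609) = (-4*√13 + 5408)*(-1/32041) + 2050/20609 = (5408 - 4*√13)*(-1/32041) + 2050/20609 = (-5408/32041 + 4*√13/32041) + 2050/20609 = -45769422/660332969 + 4*√13/32041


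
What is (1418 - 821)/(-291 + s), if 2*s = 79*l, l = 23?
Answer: 1194/1235 ≈ 0.96680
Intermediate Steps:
s = 1817/2 (s = (79*23)/2 = (1/2)*1817 = 1817/2 ≈ 908.50)
(1418 - 821)/(-291 + s) = (1418 - 821)/(-291 + 1817/2) = 597/(1235/2) = 597*(2/1235) = 1194/1235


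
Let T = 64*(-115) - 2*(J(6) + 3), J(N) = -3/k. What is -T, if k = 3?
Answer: 7364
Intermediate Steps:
J(N) = -1 (J(N) = -3/3 = -3*1/3 = -1)
T = -7364 (T = 64*(-115) - 2*(-1 + 3) = -7360 - 2*2 = -7360 - 4 = -7364)
-T = -1*(-7364) = 7364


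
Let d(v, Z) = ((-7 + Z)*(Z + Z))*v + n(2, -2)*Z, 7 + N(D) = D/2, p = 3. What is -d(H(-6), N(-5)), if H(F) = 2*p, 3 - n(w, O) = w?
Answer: -3743/2 ≈ -1871.5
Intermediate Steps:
N(D) = -7 + D/2
n(w, O) = 3 - w
H(F) = 6 (H(F) = 2*3 = 6)
d(v, Z) = Z + 2*Z*v*(-7 + Z) (d(v, Z) = ((-7 + Z)*(Z + Z))*v + (3 - 1*2)*Z = ((-7 + Z)*(2*Z))*v + (3 - 2)*Z = (2*Z*(-7 + Z))*v + 1*Z = 2*Z*v*(-7 + Z) + Z = Z + 2*Z*v*(-7 + Z))
-d(H(-6), N(-5)) = -(-7 + (½)*(-5))*(1 - 14*6 + 2*(-7 + (½)*(-5))*6) = -(-7 - 5/2)*(1 - 84 + 2*(-7 - 5/2)*6) = -(-19)*(1 - 84 + 2*(-19/2)*6)/2 = -(-19)*(1 - 84 - 114)/2 = -(-19)*(-197)/2 = -1*3743/2 = -3743/2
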